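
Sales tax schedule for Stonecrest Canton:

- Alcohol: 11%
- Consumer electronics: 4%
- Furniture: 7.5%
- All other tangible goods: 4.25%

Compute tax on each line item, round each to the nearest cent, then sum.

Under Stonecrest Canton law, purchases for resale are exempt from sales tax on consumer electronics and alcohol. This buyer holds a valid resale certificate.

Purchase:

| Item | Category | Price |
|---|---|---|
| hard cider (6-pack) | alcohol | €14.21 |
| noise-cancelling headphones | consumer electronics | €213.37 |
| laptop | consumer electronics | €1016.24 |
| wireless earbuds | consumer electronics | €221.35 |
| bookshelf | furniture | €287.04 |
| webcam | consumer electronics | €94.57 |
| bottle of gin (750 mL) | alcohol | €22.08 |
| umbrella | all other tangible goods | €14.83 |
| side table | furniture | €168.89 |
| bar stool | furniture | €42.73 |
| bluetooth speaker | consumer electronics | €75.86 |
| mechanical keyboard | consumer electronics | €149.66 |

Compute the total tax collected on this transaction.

€38.03

Hard cider (6-pack) €14.21: alcohol, buyer-exempt → 0% → €0.00
Noise-cancelling headphones €213.37: consumer electronics, buyer-exempt → 0% → €0.00
Laptop €1016.24: consumer electronics, buyer-exempt → 0% → €0.00
Wireless earbuds €221.35: consumer electronics, buyer-exempt → 0% → €0.00
Bookshelf €287.04: furniture → 7.5% → €21.53
Webcam €94.57: consumer electronics, buyer-exempt → 0% → €0.00
Bottle of gin (750 mL) €22.08: alcohol, buyer-exempt → 0% → €0.00
Umbrella €14.83: all other tangible goods → 4.25% → €0.63
Side table €168.89: furniture → 7.5% → €12.67
Bar stool €42.73: furniture → 7.5% → €3.20
Bluetooth speaker €75.86: consumer electronics, buyer-exempt → 0% → €0.00
Mechanical keyboard €149.66: consumer electronics, buyer-exempt → 0% → €0.00
Total tax = €21.53 + €0.63 + €12.67 + €3.20 = €38.03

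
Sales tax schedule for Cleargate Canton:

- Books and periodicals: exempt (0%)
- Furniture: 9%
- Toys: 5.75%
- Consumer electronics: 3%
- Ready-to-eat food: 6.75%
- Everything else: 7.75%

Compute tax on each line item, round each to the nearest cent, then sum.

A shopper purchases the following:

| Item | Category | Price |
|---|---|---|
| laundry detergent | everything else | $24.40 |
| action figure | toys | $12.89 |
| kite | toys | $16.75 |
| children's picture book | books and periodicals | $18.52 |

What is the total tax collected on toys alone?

Action figure $12.89: toys → 5.75% → $0.74
Kite $16.75: toys → 5.75% → $0.96
Tax on toys = $0.74 + $0.96 = $1.70

$1.70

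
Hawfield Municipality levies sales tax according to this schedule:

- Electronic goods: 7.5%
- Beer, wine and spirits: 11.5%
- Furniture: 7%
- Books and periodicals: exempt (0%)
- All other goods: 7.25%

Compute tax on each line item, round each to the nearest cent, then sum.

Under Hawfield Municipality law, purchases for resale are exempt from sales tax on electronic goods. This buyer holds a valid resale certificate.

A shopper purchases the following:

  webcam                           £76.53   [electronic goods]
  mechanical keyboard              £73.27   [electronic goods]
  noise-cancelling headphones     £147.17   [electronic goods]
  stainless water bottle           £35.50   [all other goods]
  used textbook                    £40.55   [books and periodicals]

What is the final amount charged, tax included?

Webcam £76.53: electronic goods, buyer-exempt → 0% → £0.00
Mechanical keyboard £73.27: electronic goods, buyer-exempt → 0% → £0.00
Noise-cancelling headphones £147.17: electronic goods, buyer-exempt → 0% → £0.00
Stainless water bottle £35.50: all other goods → 7.25% → £2.57
Used textbook £40.55: books and periodicals → 0% → £0.00
Subtotal = £373.02; tax = £2.57; total due = £375.59

£375.59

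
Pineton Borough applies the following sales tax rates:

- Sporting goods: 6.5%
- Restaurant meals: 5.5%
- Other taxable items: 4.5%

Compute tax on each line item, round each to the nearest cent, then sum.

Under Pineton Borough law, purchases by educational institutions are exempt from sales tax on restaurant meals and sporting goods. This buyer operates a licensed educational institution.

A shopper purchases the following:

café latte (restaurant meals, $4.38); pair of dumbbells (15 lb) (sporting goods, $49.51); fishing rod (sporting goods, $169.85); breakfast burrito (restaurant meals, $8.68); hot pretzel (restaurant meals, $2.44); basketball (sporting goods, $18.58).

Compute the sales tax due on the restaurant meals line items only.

$0.00

Café latte $4.38: restaurant meals, buyer-exempt → 0% → $0.00
Breakfast burrito $8.68: restaurant meals, buyer-exempt → 0% → $0.00
Hot pretzel $2.44: restaurant meals, buyer-exempt → 0% → $0.00
Tax on restaurant meals = $0.00 + $0.00 + $0.00 = $0.00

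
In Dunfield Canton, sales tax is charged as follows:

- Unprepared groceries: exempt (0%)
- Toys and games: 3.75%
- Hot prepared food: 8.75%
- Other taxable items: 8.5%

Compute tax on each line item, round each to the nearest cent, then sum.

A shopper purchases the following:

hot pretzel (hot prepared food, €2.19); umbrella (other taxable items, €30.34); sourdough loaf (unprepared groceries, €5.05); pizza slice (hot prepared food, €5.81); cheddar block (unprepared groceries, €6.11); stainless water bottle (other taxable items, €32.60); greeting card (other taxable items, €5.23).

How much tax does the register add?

Hot pretzel €2.19: hot prepared food → 8.75% → €0.19
Umbrella €30.34: other taxable items → 8.5% → €2.58
Sourdough loaf €5.05: unprepared groceries → 0% → €0.00
Pizza slice €5.81: hot prepared food → 8.75% → €0.51
Cheddar block €6.11: unprepared groceries → 0% → €0.00
Stainless water bottle €32.60: other taxable items → 8.5% → €2.77
Greeting card €5.23: other taxable items → 8.5% → €0.44
Total tax = €0.19 + €2.58 + €0.51 + €2.77 + €0.44 = €6.49

€6.49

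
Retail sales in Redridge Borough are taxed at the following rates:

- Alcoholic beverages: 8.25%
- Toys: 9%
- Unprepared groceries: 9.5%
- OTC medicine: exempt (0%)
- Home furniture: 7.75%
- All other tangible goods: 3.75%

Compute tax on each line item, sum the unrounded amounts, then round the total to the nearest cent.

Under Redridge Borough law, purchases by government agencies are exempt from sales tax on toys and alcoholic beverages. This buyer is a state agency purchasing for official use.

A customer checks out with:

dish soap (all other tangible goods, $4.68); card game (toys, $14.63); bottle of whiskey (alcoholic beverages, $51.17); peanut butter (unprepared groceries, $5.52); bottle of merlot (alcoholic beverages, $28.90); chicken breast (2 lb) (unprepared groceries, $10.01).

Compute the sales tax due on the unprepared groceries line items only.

$1.48

Peanut butter $5.52: unprepared groceries → 9.5% → $0.5244
Chicken breast (2 lb) $10.01: unprepared groceries → 9.5% → $0.95095
Tax on unprepared groceries: unrounded sum = $1.47535 → $1.48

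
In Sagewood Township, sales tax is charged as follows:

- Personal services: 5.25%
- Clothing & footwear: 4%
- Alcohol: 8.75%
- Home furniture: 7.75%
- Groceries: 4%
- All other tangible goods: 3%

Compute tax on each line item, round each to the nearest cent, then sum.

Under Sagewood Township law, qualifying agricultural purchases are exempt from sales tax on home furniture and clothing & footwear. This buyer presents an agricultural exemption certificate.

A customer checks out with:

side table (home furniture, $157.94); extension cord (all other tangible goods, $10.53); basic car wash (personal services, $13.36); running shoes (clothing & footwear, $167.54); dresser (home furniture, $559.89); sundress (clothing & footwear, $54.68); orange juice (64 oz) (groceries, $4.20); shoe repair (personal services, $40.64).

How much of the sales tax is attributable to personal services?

Basic car wash $13.36: personal services → 5.25% → $0.70
Shoe repair $40.64: personal services → 5.25% → $2.13
Tax on personal services = $0.70 + $2.13 = $2.83

$2.83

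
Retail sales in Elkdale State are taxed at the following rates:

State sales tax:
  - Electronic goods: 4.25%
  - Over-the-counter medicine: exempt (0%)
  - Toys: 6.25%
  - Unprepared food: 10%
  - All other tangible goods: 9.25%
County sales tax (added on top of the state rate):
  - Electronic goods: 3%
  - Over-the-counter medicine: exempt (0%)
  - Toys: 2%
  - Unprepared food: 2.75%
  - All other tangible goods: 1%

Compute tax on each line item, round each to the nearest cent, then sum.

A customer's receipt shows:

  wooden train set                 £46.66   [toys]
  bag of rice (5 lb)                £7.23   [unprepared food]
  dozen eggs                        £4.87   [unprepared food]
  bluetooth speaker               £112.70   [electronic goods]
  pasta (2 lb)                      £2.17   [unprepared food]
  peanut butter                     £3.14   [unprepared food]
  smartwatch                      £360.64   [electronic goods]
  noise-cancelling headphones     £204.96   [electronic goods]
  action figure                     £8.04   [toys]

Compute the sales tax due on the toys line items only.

£4.51

Wooden train set £46.66: toys → 6.25% + 2% county = 8.25% → £3.85
Action figure £8.04: toys → 6.25% + 2% county = 8.25% → £0.66
Tax on toys = £3.85 + £0.66 = £4.51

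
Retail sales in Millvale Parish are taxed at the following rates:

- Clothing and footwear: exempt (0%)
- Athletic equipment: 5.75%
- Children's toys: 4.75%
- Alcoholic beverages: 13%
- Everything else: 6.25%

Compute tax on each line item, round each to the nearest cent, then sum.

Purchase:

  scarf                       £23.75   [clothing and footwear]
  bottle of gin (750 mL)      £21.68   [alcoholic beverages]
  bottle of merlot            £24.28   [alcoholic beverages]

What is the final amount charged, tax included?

£75.69

Scarf £23.75: clothing and footwear → 0% → £0.00
Bottle of gin (750 mL) £21.68: alcoholic beverages → 13% → £2.82
Bottle of merlot £24.28: alcoholic beverages → 13% → £3.16
Subtotal = £69.71; tax = £5.98; total due = £75.69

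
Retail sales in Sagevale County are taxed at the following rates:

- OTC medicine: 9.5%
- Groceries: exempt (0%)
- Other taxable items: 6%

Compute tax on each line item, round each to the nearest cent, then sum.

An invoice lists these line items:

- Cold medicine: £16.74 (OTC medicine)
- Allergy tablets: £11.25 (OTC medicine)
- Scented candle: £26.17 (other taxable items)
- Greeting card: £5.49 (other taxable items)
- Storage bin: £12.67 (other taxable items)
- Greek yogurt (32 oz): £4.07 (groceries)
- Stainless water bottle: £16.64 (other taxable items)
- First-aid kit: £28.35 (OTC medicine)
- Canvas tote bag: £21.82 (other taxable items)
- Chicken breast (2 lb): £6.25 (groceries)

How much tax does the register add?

Cold medicine £16.74: OTC medicine → 9.5% → £1.59
Allergy tablets £11.25: OTC medicine → 9.5% → £1.07
Scented candle £26.17: other taxable items → 6% → £1.57
Greeting card £5.49: other taxable items → 6% → £0.33
Storage bin £12.67: other taxable items → 6% → £0.76
Greek yogurt (32 oz) £4.07: groceries → 0% → £0.00
Stainless water bottle £16.64: other taxable items → 6% → £1.00
First-aid kit £28.35: OTC medicine → 9.5% → £2.69
Canvas tote bag £21.82: other taxable items → 6% → £1.31
Chicken breast (2 lb) £6.25: groceries → 0% → £0.00
Total tax = £1.59 + £1.07 + £1.57 + £0.33 + £0.76 + £1.00 + £2.69 + £1.31 = £10.32

£10.32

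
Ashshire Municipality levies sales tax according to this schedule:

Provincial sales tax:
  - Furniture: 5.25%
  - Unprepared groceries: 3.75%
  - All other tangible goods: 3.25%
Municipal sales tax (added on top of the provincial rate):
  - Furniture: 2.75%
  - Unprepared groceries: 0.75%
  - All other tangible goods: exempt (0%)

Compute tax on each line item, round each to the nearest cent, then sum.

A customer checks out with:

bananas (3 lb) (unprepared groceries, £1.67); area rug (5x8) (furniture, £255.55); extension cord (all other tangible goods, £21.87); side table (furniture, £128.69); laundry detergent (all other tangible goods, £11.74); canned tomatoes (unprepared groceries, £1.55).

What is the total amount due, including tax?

£453.05

Bananas (3 lb) £1.67: unprepared groceries → 3.75% + 0.75% municipal = 4.5% → £0.08
Area rug (5x8) £255.55: furniture → 5.25% + 2.75% municipal = 8% → £20.44
Extension cord £21.87: all other tangible goods → 3.25% + 0% municipal = 3.25% → £0.71
Side table £128.69: furniture → 5.25% + 2.75% municipal = 8% → £10.30
Laundry detergent £11.74: all other tangible goods → 3.25% + 0% municipal = 3.25% → £0.38
Canned tomatoes £1.55: unprepared groceries → 3.75% + 0.75% municipal = 4.5% → £0.07
Subtotal = £421.07; tax = £31.98; total due = £453.05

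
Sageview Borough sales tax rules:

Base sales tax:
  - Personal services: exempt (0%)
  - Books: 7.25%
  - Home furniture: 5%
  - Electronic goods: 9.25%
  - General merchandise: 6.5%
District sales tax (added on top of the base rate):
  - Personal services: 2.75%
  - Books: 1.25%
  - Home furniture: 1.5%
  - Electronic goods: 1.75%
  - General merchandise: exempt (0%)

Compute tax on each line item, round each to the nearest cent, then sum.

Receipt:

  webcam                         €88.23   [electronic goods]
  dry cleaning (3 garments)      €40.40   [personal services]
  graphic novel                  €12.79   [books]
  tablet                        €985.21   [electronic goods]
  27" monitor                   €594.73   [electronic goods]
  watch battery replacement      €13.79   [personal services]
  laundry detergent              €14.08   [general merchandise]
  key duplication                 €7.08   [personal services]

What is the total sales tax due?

€187.19

Webcam €88.23: electronic goods → 9.25% + 1.75% district = 11% → €9.71
Dry cleaning (3 garments) €40.40: personal services → 0% + 2.75% district = 2.75% → €1.11
Graphic novel €12.79: books → 7.25% + 1.25% district = 8.5% → €1.09
Tablet €985.21: electronic goods → 9.25% + 1.75% district = 11% → €108.37
27" monitor €594.73: electronic goods → 9.25% + 1.75% district = 11% → €65.42
Watch battery replacement €13.79: personal services → 0% + 2.75% district = 2.75% → €0.38
Laundry detergent €14.08: general merchandise → 6.5% + 0% district = 6.5% → €0.92
Key duplication €7.08: personal services → 0% + 2.75% district = 2.75% → €0.19
Total tax = €9.71 + €1.11 + €1.09 + €108.37 + €65.42 + €0.38 + €0.92 + €0.19 = €187.19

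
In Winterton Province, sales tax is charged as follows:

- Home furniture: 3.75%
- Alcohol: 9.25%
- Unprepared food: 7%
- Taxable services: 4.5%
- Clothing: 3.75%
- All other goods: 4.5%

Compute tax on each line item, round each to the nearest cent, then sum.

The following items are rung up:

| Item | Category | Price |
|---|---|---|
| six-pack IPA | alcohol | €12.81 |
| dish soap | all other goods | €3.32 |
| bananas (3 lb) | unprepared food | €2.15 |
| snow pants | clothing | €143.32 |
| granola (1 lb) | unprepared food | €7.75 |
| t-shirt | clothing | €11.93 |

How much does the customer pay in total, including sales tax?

Six-pack IPA €12.81: alcohol → 9.25% → €1.18
Dish soap €3.32: all other goods → 4.5% → €0.15
Bananas (3 lb) €2.15: unprepared food → 7% → €0.15
Snow pants €143.32: clothing → 3.75% → €5.37
Granola (1 lb) €7.75: unprepared food → 7% → €0.54
T-shirt €11.93: clothing → 3.75% → €0.45
Subtotal = €181.28; tax = €7.84; total due = €189.12

€189.12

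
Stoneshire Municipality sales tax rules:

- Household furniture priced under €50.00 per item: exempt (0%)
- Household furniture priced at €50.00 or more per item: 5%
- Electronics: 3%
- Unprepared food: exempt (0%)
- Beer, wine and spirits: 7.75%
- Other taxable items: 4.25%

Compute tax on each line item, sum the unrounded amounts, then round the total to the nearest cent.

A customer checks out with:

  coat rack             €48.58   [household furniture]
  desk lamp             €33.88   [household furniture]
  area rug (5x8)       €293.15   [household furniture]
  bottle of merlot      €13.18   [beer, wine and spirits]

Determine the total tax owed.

€15.68

Coat rack €48.58: household furniture, under €50.00 → 0% → €0.00
Desk lamp €33.88: household furniture, under €50.00 → 0% → €0.00
Area rug (5x8) €293.15: household furniture, €50.00 or more → 5% → €14.6575
Bottle of merlot €13.18: beer, wine and spirits → 7.75% → €1.02145
Unrounded tax sum = €15.67895 → €15.68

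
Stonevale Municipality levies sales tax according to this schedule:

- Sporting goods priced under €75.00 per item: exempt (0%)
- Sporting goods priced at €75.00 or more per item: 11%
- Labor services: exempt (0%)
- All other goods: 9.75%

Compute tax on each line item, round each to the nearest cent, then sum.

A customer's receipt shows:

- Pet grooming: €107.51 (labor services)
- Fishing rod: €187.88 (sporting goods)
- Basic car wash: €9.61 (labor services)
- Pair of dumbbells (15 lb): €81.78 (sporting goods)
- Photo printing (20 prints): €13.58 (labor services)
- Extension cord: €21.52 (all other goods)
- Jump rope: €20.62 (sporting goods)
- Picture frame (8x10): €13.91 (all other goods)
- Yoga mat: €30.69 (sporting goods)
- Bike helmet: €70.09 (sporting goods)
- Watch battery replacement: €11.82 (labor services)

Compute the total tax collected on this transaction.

€33.13

Pet grooming €107.51: labor services → 0% → €0.00
Fishing rod €187.88: sporting goods, €75.00 or more → 11% → €20.67
Basic car wash €9.61: labor services → 0% → €0.00
Pair of dumbbells (15 lb) €81.78: sporting goods, €75.00 or more → 11% → €9.00
Photo printing (20 prints) €13.58: labor services → 0% → €0.00
Extension cord €21.52: all other goods → 9.75% → €2.10
Jump rope €20.62: sporting goods, under €75.00 → 0% → €0.00
Picture frame (8x10) €13.91: all other goods → 9.75% → €1.36
Yoga mat €30.69: sporting goods, under €75.00 → 0% → €0.00
Bike helmet €70.09: sporting goods, under €75.00 → 0% → €0.00
Watch battery replacement €11.82: labor services → 0% → €0.00
Total tax = €20.67 + €9.00 + €2.10 + €1.36 = €33.13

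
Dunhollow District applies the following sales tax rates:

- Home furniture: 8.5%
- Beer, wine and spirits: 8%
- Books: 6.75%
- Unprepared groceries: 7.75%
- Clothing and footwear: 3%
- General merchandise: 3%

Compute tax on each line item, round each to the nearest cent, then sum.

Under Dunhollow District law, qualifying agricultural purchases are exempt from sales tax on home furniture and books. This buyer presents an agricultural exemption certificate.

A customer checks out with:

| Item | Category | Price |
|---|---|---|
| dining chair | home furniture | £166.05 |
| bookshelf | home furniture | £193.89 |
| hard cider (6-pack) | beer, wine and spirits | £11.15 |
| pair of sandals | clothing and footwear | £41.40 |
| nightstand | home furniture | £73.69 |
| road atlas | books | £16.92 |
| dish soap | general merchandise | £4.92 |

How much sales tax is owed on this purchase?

£2.28

Dining chair £166.05: home furniture, buyer-exempt → 0% → £0.00
Bookshelf £193.89: home furniture, buyer-exempt → 0% → £0.00
Hard cider (6-pack) £11.15: beer, wine and spirits → 8% → £0.89
Pair of sandals £41.40: clothing and footwear → 3% → £1.24
Nightstand £73.69: home furniture, buyer-exempt → 0% → £0.00
Road atlas £16.92: books, buyer-exempt → 0% → £0.00
Dish soap £4.92: general merchandise → 3% → £0.15
Total tax = £0.89 + £1.24 + £0.15 = £2.28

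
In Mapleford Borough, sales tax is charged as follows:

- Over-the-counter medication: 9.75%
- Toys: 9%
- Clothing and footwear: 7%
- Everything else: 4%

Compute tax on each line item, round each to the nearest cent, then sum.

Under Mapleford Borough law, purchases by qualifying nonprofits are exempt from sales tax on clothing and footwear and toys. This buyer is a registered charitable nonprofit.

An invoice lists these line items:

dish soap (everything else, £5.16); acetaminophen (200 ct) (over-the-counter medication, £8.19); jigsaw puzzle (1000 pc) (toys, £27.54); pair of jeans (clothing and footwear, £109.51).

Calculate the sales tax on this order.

Dish soap £5.16: everything else → 4% → £0.21
Acetaminophen (200 ct) £8.19: over-the-counter medication → 9.75% → £0.80
Jigsaw puzzle (1000 pc) £27.54: toys, buyer-exempt → 0% → £0.00
Pair of jeans £109.51: clothing and footwear, buyer-exempt → 0% → £0.00
Total tax = £0.21 + £0.80 = £1.01

£1.01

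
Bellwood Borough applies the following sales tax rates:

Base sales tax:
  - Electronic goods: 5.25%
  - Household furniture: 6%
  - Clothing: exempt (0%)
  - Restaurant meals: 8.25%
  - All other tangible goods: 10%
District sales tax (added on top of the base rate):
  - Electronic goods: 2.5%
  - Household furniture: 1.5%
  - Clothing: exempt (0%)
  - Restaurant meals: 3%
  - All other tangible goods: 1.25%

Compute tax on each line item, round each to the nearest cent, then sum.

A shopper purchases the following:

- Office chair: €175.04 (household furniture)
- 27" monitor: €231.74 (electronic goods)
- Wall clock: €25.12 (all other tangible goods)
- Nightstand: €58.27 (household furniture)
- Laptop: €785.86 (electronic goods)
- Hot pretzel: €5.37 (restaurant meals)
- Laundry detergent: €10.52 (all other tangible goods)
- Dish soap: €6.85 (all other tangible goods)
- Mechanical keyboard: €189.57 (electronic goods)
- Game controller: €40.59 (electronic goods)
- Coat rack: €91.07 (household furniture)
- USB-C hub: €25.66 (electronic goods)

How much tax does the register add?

€128.40

Office chair €175.04: household furniture → 6% + 1.5% district = 7.5% → €13.13
27" monitor €231.74: electronic goods → 5.25% + 2.5% district = 7.75% → €17.96
Wall clock €25.12: all other tangible goods → 10% + 1.25% district = 11.25% → €2.83
Nightstand €58.27: household furniture → 6% + 1.5% district = 7.5% → €4.37
Laptop €785.86: electronic goods → 5.25% + 2.5% district = 7.75% → €60.90
Hot pretzel €5.37: restaurant meals → 8.25% + 3% district = 11.25% → €0.60
Laundry detergent €10.52: all other tangible goods → 10% + 1.25% district = 11.25% → €1.18
Dish soap €6.85: all other tangible goods → 10% + 1.25% district = 11.25% → €0.77
Mechanical keyboard €189.57: electronic goods → 5.25% + 2.5% district = 7.75% → €14.69
Game controller €40.59: electronic goods → 5.25% + 2.5% district = 7.75% → €3.15
Coat rack €91.07: household furniture → 6% + 1.5% district = 7.5% → €6.83
USB-C hub €25.66: electronic goods → 5.25% + 2.5% district = 7.75% → €1.99
Total tax = €13.13 + €17.96 + €2.83 + €4.37 + €60.90 + €0.60 + €1.18 + €0.77 + €14.69 + €3.15 + €6.83 + €1.99 = €128.40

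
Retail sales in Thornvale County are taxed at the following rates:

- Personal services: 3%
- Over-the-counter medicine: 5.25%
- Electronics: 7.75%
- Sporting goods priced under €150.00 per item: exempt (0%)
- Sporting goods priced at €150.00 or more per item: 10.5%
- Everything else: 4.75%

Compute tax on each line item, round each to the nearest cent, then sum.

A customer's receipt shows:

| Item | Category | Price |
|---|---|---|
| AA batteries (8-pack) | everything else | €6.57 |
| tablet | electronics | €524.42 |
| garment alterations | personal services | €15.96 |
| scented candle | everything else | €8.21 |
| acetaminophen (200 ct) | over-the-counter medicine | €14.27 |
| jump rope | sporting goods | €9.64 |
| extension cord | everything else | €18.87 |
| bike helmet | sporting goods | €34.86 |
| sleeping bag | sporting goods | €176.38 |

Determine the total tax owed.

€61.99

AA batteries (8-pack) €6.57: everything else → 4.75% → €0.31
Tablet €524.42: electronics → 7.75% → €40.64
Garment alterations €15.96: personal services → 3% → €0.48
Scented candle €8.21: everything else → 4.75% → €0.39
Acetaminophen (200 ct) €14.27: over-the-counter medicine → 5.25% → €0.75
Jump rope €9.64: sporting goods, under €150.00 → 0% → €0.00
Extension cord €18.87: everything else → 4.75% → €0.90
Bike helmet €34.86: sporting goods, under €150.00 → 0% → €0.00
Sleeping bag €176.38: sporting goods, €150.00 or more → 10.5% → €18.52
Total tax = €0.31 + €40.64 + €0.48 + €0.39 + €0.75 + €0.90 + €18.52 = €61.99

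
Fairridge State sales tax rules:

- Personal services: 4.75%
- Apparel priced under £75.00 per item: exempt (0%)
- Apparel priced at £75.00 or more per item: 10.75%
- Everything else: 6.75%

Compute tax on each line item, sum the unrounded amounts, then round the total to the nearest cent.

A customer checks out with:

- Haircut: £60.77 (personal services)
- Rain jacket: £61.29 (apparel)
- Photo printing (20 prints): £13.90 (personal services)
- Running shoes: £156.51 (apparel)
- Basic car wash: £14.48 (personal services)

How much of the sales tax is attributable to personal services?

£4.23

Haircut £60.77: personal services → 4.75% → £2.886575
Photo printing (20 prints) £13.90: personal services → 4.75% → £0.66025
Basic car wash £14.48: personal services → 4.75% → £0.6878
Tax on personal services: unrounded sum = £4.234625 → £4.23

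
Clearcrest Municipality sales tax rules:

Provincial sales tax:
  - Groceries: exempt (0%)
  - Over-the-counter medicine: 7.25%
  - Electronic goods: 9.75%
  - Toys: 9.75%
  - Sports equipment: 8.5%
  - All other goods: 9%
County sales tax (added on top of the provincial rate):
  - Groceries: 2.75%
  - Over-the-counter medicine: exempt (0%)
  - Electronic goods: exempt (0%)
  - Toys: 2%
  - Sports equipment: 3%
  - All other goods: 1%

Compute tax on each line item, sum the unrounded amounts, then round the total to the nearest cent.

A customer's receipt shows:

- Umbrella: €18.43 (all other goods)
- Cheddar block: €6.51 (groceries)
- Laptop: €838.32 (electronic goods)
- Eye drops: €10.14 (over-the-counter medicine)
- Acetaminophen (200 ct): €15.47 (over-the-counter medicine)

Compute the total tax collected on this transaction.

Umbrella €18.43: all other goods → 9% + 1% county = 10% → €1.843
Cheddar block €6.51: groceries → 0% + 2.75% county = 2.75% → €0.179025
Laptop €838.32: electronic goods → 9.75% + 0% county = 9.75% → €81.7362
Eye drops €10.14: over-the-counter medicine → 7.25% + 0% county = 7.25% → €0.73515
Acetaminophen (200 ct) €15.47: over-the-counter medicine → 7.25% + 0% county = 7.25% → €1.121575
Unrounded tax sum = €85.61495 → €85.61

€85.61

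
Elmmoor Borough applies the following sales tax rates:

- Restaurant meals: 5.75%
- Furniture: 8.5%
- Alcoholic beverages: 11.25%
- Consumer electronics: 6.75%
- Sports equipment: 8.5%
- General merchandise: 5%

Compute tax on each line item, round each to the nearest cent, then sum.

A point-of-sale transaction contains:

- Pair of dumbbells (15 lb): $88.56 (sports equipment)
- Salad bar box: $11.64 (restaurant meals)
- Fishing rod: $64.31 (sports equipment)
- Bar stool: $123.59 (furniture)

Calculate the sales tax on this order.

$24.18

Pair of dumbbells (15 lb) $88.56: sports equipment → 8.5% → $7.53
Salad bar box $11.64: restaurant meals → 5.75% → $0.67
Fishing rod $64.31: sports equipment → 8.5% → $5.47
Bar stool $123.59: furniture → 8.5% → $10.51
Total tax = $7.53 + $0.67 + $5.47 + $10.51 = $24.18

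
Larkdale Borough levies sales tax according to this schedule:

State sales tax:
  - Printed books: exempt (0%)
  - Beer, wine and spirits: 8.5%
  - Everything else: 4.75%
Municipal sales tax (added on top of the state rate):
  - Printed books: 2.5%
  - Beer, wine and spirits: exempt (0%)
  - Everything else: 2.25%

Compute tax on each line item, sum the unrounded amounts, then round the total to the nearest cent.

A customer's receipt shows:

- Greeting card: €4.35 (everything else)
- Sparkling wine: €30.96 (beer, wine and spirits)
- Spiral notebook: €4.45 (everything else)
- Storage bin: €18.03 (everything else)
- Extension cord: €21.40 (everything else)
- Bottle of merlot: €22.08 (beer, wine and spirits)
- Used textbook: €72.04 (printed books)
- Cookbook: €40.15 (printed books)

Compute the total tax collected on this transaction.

€10.69

Greeting card €4.35: everything else → 4.75% + 2.25% municipal = 7% → €0.3045
Sparkling wine €30.96: beer, wine and spirits → 8.5% + 0% municipal = 8.5% → €2.6316
Spiral notebook €4.45: everything else → 4.75% + 2.25% municipal = 7% → €0.3115
Storage bin €18.03: everything else → 4.75% + 2.25% municipal = 7% → €1.2621
Extension cord €21.40: everything else → 4.75% + 2.25% municipal = 7% → €1.498
Bottle of merlot €22.08: beer, wine and spirits → 8.5% + 0% municipal = 8.5% → €1.8768
Used textbook €72.04: printed books → 0% + 2.5% municipal = 2.5% → €1.801
Cookbook €40.15: printed books → 0% + 2.5% municipal = 2.5% → €1.00375
Unrounded tax sum = €10.68925 → €10.69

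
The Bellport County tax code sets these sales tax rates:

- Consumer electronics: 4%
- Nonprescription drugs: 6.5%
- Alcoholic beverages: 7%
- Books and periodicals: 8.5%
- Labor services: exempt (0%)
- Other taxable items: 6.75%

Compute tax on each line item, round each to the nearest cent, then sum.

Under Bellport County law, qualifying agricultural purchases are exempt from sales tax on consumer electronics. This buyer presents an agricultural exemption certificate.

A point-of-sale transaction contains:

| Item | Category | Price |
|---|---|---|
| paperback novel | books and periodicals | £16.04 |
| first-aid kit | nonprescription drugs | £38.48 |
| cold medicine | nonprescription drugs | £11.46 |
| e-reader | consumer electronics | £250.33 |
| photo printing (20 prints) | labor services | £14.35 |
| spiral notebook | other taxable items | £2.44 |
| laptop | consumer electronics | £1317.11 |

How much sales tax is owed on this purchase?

£4.76

Paperback novel £16.04: books and periodicals → 8.5% → £1.36
First-aid kit £38.48: nonprescription drugs → 6.5% → £2.50
Cold medicine £11.46: nonprescription drugs → 6.5% → £0.74
E-reader £250.33: consumer electronics, buyer-exempt → 0% → £0.00
Photo printing (20 prints) £14.35: labor services → 0% → £0.00
Spiral notebook £2.44: other taxable items → 6.75% → £0.16
Laptop £1317.11: consumer electronics, buyer-exempt → 0% → £0.00
Total tax = £1.36 + £2.50 + £0.74 + £0.16 = £4.76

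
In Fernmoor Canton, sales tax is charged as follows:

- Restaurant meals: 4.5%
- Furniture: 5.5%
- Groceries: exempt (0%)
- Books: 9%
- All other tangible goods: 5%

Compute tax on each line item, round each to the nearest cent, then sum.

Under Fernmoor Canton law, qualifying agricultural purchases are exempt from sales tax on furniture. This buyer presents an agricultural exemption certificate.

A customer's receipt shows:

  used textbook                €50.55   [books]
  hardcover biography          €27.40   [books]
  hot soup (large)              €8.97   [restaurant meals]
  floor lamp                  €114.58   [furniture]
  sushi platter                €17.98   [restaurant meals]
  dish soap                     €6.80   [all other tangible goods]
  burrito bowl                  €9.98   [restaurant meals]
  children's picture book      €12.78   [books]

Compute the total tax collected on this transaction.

Used textbook €50.55: books → 9% → €4.55
Hardcover biography €27.40: books → 9% → €2.47
Hot soup (large) €8.97: restaurant meals → 4.5% → €0.40
Floor lamp €114.58: furniture, buyer-exempt → 0% → €0.00
Sushi platter €17.98: restaurant meals → 4.5% → €0.81
Dish soap €6.80: all other tangible goods → 5% → €0.34
Burrito bowl €9.98: restaurant meals → 4.5% → €0.45
Children's picture book €12.78: books → 9% → €1.15
Total tax = €4.55 + €2.47 + €0.40 + €0.81 + €0.34 + €0.45 + €1.15 = €10.17

€10.17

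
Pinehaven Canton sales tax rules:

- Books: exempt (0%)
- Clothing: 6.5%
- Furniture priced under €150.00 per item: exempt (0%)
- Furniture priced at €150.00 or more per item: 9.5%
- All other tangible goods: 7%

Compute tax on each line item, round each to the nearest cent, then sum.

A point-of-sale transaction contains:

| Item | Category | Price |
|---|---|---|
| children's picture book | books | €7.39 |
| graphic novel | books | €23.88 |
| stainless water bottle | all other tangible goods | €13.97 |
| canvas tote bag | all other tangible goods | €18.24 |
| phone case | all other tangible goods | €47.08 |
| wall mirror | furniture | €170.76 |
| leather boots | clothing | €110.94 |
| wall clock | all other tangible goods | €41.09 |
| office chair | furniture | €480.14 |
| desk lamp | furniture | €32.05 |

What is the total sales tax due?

Children's picture book €7.39: books → 0% → €0.00
Graphic novel €23.88: books → 0% → €0.00
Stainless water bottle €13.97: all other tangible goods → 7% → €0.98
Canvas tote bag €18.24: all other tangible goods → 7% → €1.28
Phone case €47.08: all other tangible goods → 7% → €3.30
Wall mirror €170.76: furniture, €150.00 or more → 9.5% → €16.22
Leather boots €110.94: clothing → 6.5% → €7.21
Wall clock €41.09: all other tangible goods → 7% → €2.88
Office chair €480.14: furniture, €150.00 or more → 9.5% → €45.61
Desk lamp €32.05: furniture, under €150.00 → 0% → €0.00
Total tax = €0.98 + €1.28 + €3.30 + €16.22 + €7.21 + €2.88 + €45.61 = €77.48

€77.48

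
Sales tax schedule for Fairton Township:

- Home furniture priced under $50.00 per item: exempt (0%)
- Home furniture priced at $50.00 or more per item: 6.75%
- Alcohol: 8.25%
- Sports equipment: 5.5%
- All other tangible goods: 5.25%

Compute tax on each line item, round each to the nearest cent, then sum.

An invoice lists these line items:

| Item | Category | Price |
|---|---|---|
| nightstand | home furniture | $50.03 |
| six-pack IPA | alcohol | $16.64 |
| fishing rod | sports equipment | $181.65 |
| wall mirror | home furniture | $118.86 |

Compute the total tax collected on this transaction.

$22.76

Nightstand $50.03: home furniture, $50.00 or more → 6.75% → $3.38
Six-pack IPA $16.64: alcohol → 8.25% → $1.37
Fishing rod $181.65: sports equipment → 5.5% → $9.99
Wall mirror $118.86: home furniture, $50.00 or more → 6.75% → $8.02
Total tax = $3.38 + $1.37 + $9.99 + $8.02 = $22.76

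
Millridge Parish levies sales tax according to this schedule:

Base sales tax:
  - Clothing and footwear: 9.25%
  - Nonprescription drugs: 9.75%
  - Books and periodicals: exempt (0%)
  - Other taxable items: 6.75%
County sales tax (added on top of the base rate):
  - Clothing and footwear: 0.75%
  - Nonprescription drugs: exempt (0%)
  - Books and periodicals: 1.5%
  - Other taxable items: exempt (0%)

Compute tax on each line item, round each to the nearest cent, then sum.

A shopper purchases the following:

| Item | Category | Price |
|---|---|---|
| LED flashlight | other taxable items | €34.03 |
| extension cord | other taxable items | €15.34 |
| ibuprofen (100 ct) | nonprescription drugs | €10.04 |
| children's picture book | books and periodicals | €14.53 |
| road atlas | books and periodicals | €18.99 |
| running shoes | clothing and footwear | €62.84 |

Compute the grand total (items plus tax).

€166.87

LED flashlight €34.03: other taxable items → 6.75% + 0% county = 6.75% → €2.30
Extension cord €15.34: other taxable items → 6.75% + 0% county = 6.75% → €1.04
Ibuprofen (100 ct) €10.04: nonprescription drugs → 9.75% + 0% county = 9.75% → €0.98
Children's picture book €14.53: books and periodicals → 0% + 1.5% county = 1.5% → €0.22
Road atlas €18.99: books and periodicals → 0% + 1.5% county = 1.5% → €0.28
Running shoes €62.84: clothing and footwear → 9.25% + 0.75% county = 10% → €6.28
Subtotal = €155.77; tax = €11.10; total due = €166.87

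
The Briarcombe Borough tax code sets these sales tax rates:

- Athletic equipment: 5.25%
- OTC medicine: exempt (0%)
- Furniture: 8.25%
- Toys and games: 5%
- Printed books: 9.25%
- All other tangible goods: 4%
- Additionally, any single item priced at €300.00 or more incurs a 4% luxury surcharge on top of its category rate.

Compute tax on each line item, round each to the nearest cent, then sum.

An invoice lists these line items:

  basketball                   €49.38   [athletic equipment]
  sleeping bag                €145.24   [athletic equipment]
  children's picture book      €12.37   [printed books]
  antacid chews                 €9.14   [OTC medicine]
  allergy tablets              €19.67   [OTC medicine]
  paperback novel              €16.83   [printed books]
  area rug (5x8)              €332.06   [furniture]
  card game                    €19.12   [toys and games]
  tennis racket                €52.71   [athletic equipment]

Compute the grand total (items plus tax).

Basketball €49.38: athletic equipment → 5.25% → €2.59
Sleeping bag €145.24: athletic equipment → 5.25% → €7.63
Children's picture book €12.37: printed books → 9.25% → €1.14
Antacid chews €9.14: OTC medicine → 0% → €0.00
Allergy tablets €19.67: OTC medicine → 0% → €0.00
Paperback novel €16.83: printed books → 9.25% → €1.56
Area rug (5x8) €332.06: furniture → 8.25% + 4% surcharge = 12.25% → €40.68
Card game €19.12: toys and games → 5% → €0.96
Tennis racket €52.71: athletic equipment → 5.25% → €2.77
Subtotal = €656.52; tax = €57.33; total due = €713.85

€713.85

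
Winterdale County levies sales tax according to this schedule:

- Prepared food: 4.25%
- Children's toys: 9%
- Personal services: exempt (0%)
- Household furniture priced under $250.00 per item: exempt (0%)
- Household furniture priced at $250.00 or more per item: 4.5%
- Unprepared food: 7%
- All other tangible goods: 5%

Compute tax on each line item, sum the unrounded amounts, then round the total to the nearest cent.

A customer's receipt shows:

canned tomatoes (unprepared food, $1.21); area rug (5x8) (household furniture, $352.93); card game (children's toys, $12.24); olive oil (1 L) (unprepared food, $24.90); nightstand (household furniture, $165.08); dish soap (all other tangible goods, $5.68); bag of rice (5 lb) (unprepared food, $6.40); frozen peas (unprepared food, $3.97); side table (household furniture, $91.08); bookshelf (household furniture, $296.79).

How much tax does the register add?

Canned tomatoes $1.21: unprepared food → 7% → $0.0847
Area rug (5x8) $352.93: household furniture, $250.00 or more → 4.5% → $15.88185
Card game $12.24: children's toys → 9% → $1.1016
Olive oil (1 L) $24.90: unprepared food → 7% → $1.743
Nightstand $165.08: household furniture, under $250.00 → 0% → $0.00
Dish soap $5.68: all other tangible goods → 5% → $0.284
Bag of rice (5 lb) $6.40: unprepared food → 7% → $0.448
Frozen peas $3.97: unprepared food → 7% → $0.2779
Side table $91.08: household furniture, under $250.00 → 0% → $0.00
Bookshelf $296.79: household furniture, $250.00 or more → 4.5% → $13.35555
Unrounded tax sum = $33.1766 → $33.18

$33.18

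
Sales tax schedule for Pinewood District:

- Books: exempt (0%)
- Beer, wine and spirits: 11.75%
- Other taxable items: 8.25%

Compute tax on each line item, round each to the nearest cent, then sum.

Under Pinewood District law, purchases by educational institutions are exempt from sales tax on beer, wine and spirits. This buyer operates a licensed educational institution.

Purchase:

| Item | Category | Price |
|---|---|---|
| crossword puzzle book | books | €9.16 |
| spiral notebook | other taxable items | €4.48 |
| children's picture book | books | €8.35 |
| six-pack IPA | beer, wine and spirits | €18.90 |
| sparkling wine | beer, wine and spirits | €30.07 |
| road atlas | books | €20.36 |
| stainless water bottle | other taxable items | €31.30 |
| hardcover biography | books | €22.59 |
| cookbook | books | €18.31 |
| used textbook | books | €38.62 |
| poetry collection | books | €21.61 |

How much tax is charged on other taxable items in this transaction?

€2.95

Spiral notebook €4.48: other taxable items → 8.25% → €0.37
Stainless water bottle €31.30: other taxable items → 8.25% → €2.58
Tax on other taxable items = €0.37 + €2.58 = €2.95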